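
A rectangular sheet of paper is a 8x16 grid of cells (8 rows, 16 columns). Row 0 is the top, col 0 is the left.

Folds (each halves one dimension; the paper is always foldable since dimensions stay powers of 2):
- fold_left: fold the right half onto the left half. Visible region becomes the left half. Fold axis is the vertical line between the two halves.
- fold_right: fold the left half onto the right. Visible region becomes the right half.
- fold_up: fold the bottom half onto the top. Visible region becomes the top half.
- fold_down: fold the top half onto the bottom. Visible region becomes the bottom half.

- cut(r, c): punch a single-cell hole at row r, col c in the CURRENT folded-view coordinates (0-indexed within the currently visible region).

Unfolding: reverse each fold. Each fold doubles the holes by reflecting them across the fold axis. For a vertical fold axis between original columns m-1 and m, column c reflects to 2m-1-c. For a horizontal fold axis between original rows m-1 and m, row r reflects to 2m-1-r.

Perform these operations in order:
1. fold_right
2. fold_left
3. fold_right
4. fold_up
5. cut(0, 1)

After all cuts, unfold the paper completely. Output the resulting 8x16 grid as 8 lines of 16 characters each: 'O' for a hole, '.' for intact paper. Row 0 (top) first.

Op 1 fold_right: fold axis v@8; visible region now rows[0,8) x cols[8,16) = 8x8
Op 2 fold_left: fold axis v@12; visible region now rows[0,8) x cols[8,12) = 8x4
Op 3 fold_right: fold axis v@10; visible region now rows[0,8) x cols[10,12) = 8x2
Op 4 fold_up: fold axis h@4; visible region now rows[0,4) x cols[10,12) = 4x2
Op 5 cut(0, 1): punch at orig (0,11); cuts so far [(0, 11)]; region rows[0,4) x cols[10,12) = 4x2
Unfold 1 (reflect across h@4): 2 holes -> [(0, 11), (7, 11)]
Unfold 2 (reflect across v@10): 4 holes -> [(0, 8), (0, 11), (7, 8), (7, 11)]
Unfold 3 (reflect across v@12): 8 holes -> [(0, 8), (0, 11), (0, 12), (0, 15), (7, 8), (7, 11), (7, 12), (7, 15)]
Unfold 4 (reflect across v@8): 16 holes -> [(0, 0), (0, 3), (0, 4), (0, 7), (0, 8), (0, 11), (0, 12), (0, 15), (7, 0), (7, 3), (7, 4), (7, 7), (7, 8), (7, 11), (7, 12), (7, 15)]

Answer: O..OO..OO..OO..O
................
................
................
................
................
................
O..OO..OO..OO..O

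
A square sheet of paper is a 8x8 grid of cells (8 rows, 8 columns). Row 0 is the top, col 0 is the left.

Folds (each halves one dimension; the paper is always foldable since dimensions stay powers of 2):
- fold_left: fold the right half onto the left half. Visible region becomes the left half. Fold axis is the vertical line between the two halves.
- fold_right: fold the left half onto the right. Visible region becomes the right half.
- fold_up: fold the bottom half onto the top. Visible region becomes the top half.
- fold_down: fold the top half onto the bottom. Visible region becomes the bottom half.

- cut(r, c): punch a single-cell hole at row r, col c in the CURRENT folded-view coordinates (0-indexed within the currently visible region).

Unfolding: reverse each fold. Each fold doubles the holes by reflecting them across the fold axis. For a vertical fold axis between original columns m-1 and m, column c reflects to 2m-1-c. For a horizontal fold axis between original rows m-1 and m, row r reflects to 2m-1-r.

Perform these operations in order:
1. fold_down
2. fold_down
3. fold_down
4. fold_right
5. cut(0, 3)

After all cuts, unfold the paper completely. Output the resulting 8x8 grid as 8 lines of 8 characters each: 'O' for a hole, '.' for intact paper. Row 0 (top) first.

Op 1 fold_down: fold axis h@4; visible region now rows[4,8) x cols[0,8) = 4x8
Op 2 fold_down: fold axis h@6; visible region now rows[6,8) x cols[0,8) = 2x8
Op 3 fold_down: fold axis h@7; visible region now rows[7,8) x cols[0,8) = 1x8
Op 4 fold_right: fold axis v@4; visible region now rows[7,8) x cols[4,8) = 1x4
Op 5 cut(0, 3): punch at orig (7,7); cuts so far [(7, 7)]; region rows[7,8) x cols[4,8) = 1x4
Unfold 1 (reflect across v@4): 2 holes -> [(7, 0), (7, 7)]
Unfold 2 (reflect across h@7): 4 holes -> [(6, 0), (6, 7), (7, 0), (7, 7)]
Unfold 3 (reflect across h@6): 8 holes -> [(4, 0), (4, 7), (5, 0), (5, 7), (6, 0), (6, 7), (7, 0), (7, 7)]
Unfold 4 (reflect across h@4): 16 holes -> [(0, 0), (0, 7), (1, 0), (1, 7), (2, 0), (2, 7), (3, 0), (3, 7), (4, 0), (4, 7), (5, 0), (5, 7), (6, 0), (6, 7), (7, 0), (7, 7)]

Answer: O......O
O......O
O......O
O......O
O......O
O......O
O......O
O......O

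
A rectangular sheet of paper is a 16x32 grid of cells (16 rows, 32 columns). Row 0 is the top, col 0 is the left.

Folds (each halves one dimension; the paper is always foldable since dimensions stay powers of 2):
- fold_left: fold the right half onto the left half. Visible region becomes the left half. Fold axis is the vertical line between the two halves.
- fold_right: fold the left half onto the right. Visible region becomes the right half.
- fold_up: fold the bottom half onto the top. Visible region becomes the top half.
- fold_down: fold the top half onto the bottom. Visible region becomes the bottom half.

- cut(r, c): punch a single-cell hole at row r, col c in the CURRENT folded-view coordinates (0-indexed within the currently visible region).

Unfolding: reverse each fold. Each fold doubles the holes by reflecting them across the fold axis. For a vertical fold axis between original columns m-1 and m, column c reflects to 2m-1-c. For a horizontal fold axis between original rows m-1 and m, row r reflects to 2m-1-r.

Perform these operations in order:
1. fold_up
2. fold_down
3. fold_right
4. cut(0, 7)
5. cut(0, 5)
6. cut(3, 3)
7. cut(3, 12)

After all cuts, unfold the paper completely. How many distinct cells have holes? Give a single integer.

Op 1 fold_up: fold axis h@8; visible region now rows[0,8) x cols[0,32) = 8x32
Op 2 fold_down: fold axis h@4; visible region now rows[4,8) x cols[0,32) = 4x32
Op 3 fold_right: fold axis v@16; visible region now rows[4,8) x cols[16,32) = 4x16
Op 4 cut(0, 7): punch at orig (4,23); cuts so far [(4, 23)]; region rows[4,8) x cols[16,32) = 4x16
Op 5 cut(0, 5): punch at orig (4,21); cuts so far [(4, 21), (4, 23)]; region rows[4,8) x cols[16,32) = 4x16
Op 6 cut(3, 3): punch at orig (7,19); cuts so far [(4, 21), (4, 23), (7, 19)]; region rows[4,8) x cols[16,32) = 4x16
Op 7 cut(3, 12): punch at orig (7,28); cuts so far [(4, 21), (4, 23), (7, 19), (7, 28)]; region rows[4,8) x cols[16,32) = 4x16
Unfold 1 (reflect across v@16): 8 holes -> [(4, 8), (4, 10), (4, 21), (4, 23), (7, 3), (7, 12), (7, 19), (7, 28)]
Unfold 2 (reflect across h@4): 16 holes -> [(0, 3), (0, 12), (0, 19), (0, 28), (3, 8), (3, 10), (3, 21), (3, 23), (4, 8), (4, 10), (4, 21), (4, 23), (7, 3), (7, 12), (7, 19), (7, 28)]
Unfold 3 (reflect across h@8): 32 holes -> [(0, 3), (0, 12), (0, 19), (0, 28), (3, 8), (3, 10), (3, 21), (3, 23), (4, 8), (4, 10), (4, 21), (4, 23), (7, 3), (7, 12), (7, 19), (7, 28), (8, 3), (8, 12), (8, 19), (8, 28), (11, 8), (11, 10), (11, 21), (11, 23), (12, 8), (12, 10), (12, 21), (12, 23), (15, 3), (15, 12), (15, 19), (15, 28)]

Answer: 32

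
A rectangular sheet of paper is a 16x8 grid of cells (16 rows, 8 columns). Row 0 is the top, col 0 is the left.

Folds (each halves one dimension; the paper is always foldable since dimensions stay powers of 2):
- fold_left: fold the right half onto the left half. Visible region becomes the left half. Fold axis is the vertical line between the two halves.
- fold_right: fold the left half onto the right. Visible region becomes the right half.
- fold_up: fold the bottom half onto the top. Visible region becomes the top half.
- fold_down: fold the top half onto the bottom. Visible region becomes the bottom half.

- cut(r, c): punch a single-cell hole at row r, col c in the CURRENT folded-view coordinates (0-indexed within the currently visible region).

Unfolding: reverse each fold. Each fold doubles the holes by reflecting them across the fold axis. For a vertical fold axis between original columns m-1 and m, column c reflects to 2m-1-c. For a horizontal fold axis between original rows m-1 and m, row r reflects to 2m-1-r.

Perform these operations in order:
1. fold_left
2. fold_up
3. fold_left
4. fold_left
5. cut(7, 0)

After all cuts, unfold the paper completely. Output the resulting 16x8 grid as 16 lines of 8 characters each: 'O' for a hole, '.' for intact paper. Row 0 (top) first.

Answer: ........
........
........
........
........
........
........
OOOOOOOO
OOOOOOOO
........
........
........
........
........
........
........

Derivation:
Op 1 fold_left: fold axis v@4; visible region now rows[0,16) x cols[0,4) = 16x4
Op 2 fold_up: fold axis h@8; visible region now rows[0,8) x cols[0,4) = 8x4
Op 3 fold_left: fold axis v@2; visible region now rows[0,8) x cols[0,2) = 8x2
Op 4 fold_left: fold axis v@1; visible region now rows[0,8) x cols[0,1) = 8x1
Op 5 cut(7, 0): punch at orig (7,0); cuts so far [(7, 0)]; region rows[0,8) x cols[0,1) = 8x1
Unfold 1 (reflect across v@1): 2 holes -> [(7, 0), (7, 1)]
Unfold 2 (reflect across v@2): 4 holes -> [(7, 0), (7, 1), (7, 2), (7, 3)]
Unfold 3 (reflect across h@8): 8 holes -> [(7, 0), (7, 1), (7, 2), (7, 3), (8, 0), (8, 1), (8, 2), (8, 3)]
Unfold 4 (reflect across v@4): 16 holes -> [(7, 0), (7, 1), (7, 2), (7, 3), (7, 4), (7, 5), (7, 6), (7, 7), (8, 0), (8, 1), (8, 2), (8, 3), (8, 4), (8, 5), (8, 6), (8, 7)]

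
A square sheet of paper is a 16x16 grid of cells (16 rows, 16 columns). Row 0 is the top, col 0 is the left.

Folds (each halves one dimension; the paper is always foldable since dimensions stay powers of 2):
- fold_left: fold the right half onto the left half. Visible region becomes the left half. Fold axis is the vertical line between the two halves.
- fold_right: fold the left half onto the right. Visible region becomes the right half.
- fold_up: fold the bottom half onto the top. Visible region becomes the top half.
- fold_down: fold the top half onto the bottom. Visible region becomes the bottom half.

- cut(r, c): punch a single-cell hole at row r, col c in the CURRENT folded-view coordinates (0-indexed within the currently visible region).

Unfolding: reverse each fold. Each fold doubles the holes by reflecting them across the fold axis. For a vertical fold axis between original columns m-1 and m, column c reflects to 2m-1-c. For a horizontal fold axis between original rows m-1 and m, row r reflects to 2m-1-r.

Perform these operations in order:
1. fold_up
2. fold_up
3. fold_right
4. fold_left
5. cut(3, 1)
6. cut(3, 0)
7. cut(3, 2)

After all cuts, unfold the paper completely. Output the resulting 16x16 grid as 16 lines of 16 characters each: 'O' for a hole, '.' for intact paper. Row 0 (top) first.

Op 1 fold_up: fold axis h@8; visible region now rows[0,8) x cols[0,16) = 8x16
Op 2 fold_up: fold axis h@4; visible region now rows[0,4) x cols[0,16) = 4x16
Op 3 fold_right: fold axis v@8; visible region now rows[0,4) x cols[8,16) = 4x8
Op 4 fold_left: fold axis v@12; visible region now rows[0,4) x cols[8,12) = 4x4
Op 5 cut(3, 1): punch at orig (3,9); cuts so far [(3, 9)]; region rows[0,4) x cols[8,12) = 4x4
Op 6 cut(3, 0): punch at orig (3,8); cuts so far [(3, 8), (3, 9)]; region rows[0,4) x cols[8,12) = 4x4
Op 7 cut(3, 2): punch at orig (3,10); cuts so far [(3, 8), (3, 9), (3, 10)]; region rows[0,4) x cols[8,12) = 4x4
Unfold 1 (reflect across v@12): 6 holes -> [(3, 8), (3, 9), (3, 10), (3, 13), (3, 14), (3, 15)]
Unfold 2 (reflect across v@8): 12 holes -> [(3, 0), (3, 1), (3, 2), (3, 5), (3, 6), (3, 7), (3, 8), (3, 9), (3, 10), (3, 13), (3, 14), (3, 15)]
Unfold 3 (reflect across h@4): 24 holes -> [(3, 0), (3, 1), (3, 2), (3, 5), (3, 6), (3, 7), (3, 8), (3, 9), (3, 10), (3, 13), (3, 14), (3, 15), (4, 0), (4, 1), (4, 2), (4, 5), (4, 6), (4, 7), (4, 8), (4, 9), (4, 10), (4, 13), (4, 14), (4, 15)]
Unfold 4 (reflect across h@8): 48 holes -> [(3, 0), (3, 1), (3, 2), (3, 5), (3, 6), (3, 7), (3, 8), (3, 9), (3, 10), (3, 13), (3, 14), (3, 15), (4, 0), (4, 1), (4, 2), (4, 5), (4, 6), (4, 7), (4, 8), (4, 9), (4, 10), (4, 13), (4, 14), (4, 15), (11, 0), (11, 1), (11, 2), (11, 5), (11, 6), (11, 7), (11, 8), (11, 9), (11, 10), (11, 13), (11, 14), (11, 15), (12, 0), (12, 1), (12, 2), (12, 5), (12, 6), (12, 7), (12, 8), (12, 9), (12, 10), (12, 13), (12, 14), (12, 15)]

Answer: ................
................
................
OOO..OOOOOO..OOO
OOO..OOOOOO..OOO
................
................
................
................
................
................
OOO..OOOOOO..OOO
OOO..OOOOOO..OOO
................
................
................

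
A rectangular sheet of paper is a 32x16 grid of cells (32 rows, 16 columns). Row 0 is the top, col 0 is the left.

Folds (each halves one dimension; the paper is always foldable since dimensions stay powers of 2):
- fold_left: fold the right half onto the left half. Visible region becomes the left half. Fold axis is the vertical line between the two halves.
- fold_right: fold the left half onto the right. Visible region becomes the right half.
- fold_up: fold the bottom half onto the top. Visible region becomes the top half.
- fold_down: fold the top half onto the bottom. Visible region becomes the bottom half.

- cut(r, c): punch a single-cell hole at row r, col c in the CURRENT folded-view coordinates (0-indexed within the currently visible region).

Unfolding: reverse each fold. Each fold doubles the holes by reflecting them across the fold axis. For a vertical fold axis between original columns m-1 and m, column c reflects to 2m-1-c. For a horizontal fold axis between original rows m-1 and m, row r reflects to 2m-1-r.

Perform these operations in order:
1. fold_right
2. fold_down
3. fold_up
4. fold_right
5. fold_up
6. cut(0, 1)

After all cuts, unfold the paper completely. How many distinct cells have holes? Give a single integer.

Op 1 fold_right: fold axis v@8; visible region now rows[0,32) x cols[8,16) = 32x8
Op 2 fold_down: fold axis h@16; visible region now rows[16,32) x cols[8,16) = 16x8
Op 3 fold_up: fold axis h@24; visible region now rows[16,24) x cols[8,16) = 8x8
Op 4 fold_right: fold axis v@12; visible region now rows[16,24) x cols[12,16) = 8x4
Op 5 fold_up: fold axis h@20; visible region now rows[16,20) x cols[12,16) = 4x4
Op 6 cut(0, 1): punch at orig (16,13); cuts so far [(16, 13)]; region rows[16,20) x cols[12,16) = 4x4
Unfold 1 (reflect across h@20): 2 holes -> [(16, 13), (23, 13)]
Unfold 2 (reflect across v@12): 4 holes -> [(16, 10), (16, 13), (23, 10), (23, 13)]
Unfold 3 (reflect across h@24): 8 holes -> [(16, 10), (16, 13), (23, 10), (23, 13), (24, 10), (24, 13), (31, 10), (31, 13)]
Unfold 4 (reflect across h@16): 16 holes -> [(0, 10), (0, 13), (7, 10), (7, 13), (8, 10), (8, 13), (15, 10), (15, 13), (16, 10), (16, 13), (23, 10), (23, 13), (24, 10), (24, 13), (31, 10), (31, 13)]
Unfold 5 (reflect across v@8): 32 holes -> [(0, 2), (0, 5), (0, 10), (0, 13), (7, 2), (7, 5), (7, 10), (7, 13), (8, 2), (8, 5), (8, 10), (8, 13), (15, 2), (15, 5), (15, 10), (15, 13), (16, 2), (16, 5), (16, 10), (16, 13), (23, 2), (23, 5), (23, 10), (23, 13), (24, 2), (24, 5), (24, 10), (24, 13), (31, 2), (31, 5), (31, 10), (31, 13)]

Answer: 32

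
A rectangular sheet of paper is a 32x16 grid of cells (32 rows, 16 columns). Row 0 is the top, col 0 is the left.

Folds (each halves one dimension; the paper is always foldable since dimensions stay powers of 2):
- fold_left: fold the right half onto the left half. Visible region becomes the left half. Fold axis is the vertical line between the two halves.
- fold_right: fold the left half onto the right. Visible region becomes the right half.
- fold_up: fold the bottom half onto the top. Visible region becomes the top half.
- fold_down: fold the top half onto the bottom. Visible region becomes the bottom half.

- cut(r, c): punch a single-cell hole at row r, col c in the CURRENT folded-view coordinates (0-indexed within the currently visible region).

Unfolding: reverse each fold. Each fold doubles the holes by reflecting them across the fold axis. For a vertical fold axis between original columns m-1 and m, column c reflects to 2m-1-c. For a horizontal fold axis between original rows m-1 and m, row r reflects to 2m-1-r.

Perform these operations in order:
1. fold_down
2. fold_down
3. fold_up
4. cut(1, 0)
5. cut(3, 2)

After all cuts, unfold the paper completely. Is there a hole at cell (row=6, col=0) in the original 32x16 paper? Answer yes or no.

Answer: yes

Derivation:
Op 1 fold_down: fold axis h@16; visible region now rows[16,32) x cols[0,16) = 16x16
Op 2 fold_down: fold axis h@24; visible region now rows[24,32) x cols[0,16) = 8x16
Op 3 fold_up: fold axis h@28; visible region now rows[24,28) x cols[0,16) = 4x16
Op 4 cut(1, 0): punch at orig (25,0); cuts so far [(25, 0)]; region rows[24,28) x cols[0,16) = 4x16
Op 5 cut(3, 2): punch at orig (27,2); cuts so far [(25, 0), (27, 2)]; region rows[24,28) x cols[0,16) = 4x16
Unfold 1 (reflect across h@28): 4 holes -> [(25, 0), (27, 2), (28, 2), (30, 0)]
Unfold 2 (reflect across h@24): 8 holes -> [(17, 0), (19, 2), (20, 2), (22, 0), (25, 0), (27, 2), (28, 2), (30, 0)]
Unfold 3 (reflect across h@16): 16 holes -> [(1, 0), (3, 2), (4, 2), (6, 0), (9, 0), (11, 2), (12, 2), (14, 0), (17, 0), (19, 2), (20, 2), (22, 0), (25, 0), (27, 2), (28, 2), (30, 0)]
Holes: [(1, 0), (3, 2), (4, 2), (6, 0), (9, 0), (11, 2), (12, 2), (14, 0), (17, 0), (19, 2), (20, 2), (22, 0), (25, 0), (27, 2), (28, 2), (30, 0)]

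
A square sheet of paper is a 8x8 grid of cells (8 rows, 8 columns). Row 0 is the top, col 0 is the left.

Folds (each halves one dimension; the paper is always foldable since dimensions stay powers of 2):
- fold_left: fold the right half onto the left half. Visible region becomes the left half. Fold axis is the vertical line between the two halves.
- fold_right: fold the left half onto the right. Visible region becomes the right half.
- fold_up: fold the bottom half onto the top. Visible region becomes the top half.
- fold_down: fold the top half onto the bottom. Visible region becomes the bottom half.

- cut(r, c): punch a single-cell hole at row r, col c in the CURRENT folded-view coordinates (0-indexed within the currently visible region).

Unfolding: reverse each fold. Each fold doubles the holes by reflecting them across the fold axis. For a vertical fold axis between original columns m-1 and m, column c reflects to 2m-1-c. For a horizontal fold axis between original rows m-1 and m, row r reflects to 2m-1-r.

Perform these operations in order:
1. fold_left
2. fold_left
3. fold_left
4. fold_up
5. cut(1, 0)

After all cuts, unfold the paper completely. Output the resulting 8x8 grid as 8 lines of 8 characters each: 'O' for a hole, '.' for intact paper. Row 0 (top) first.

Answer: ........
OOOOOOOO
........
........
........
........
OOOOOOOO
........

Derivation:
Op 1 fold_left: fold axis v@4; visible region now rows[0,8) x cols[0,4) = 8x4
Op 2 fold_left: fold axis v@2; visible region now rows[0,8) x cols[0,2) = 8x2
Op 3 fold_left: fold axis v@1; visible region now rows[0,8) x cols[0,1) = 8x1
Op 4 fold_up: fold axis h@4; visible region now rows[0,4) x cols[0,1) = 4x1
Op 5 cut(1, 0): punch at orig (1,0); cuts so far [(1, 0)]; region rows[0,4) x cols[0,1) = 4x1
Unfold 1 (reflect across h@4): 2 holes -> [(1, 0), (6, 0)]
Unfold 2 (reflect across v@1): 4 holes -> [(1, 0), (1, 1), (6, 0), (6, 1)]
Unfold 3 (reflect across v@2): 8 holes -> [(1, 0), (1, 1), (1, 2), (1, 3), (6, 0), (6, 1), (6, 2), (6, 3)]
Unfold 4 (reflect across v@4): 16 holes -> [(1, 0), (1, 1), (1, 2), (1, 3), (1, 4), (1, 5), (1, 6), (1, 7), (6, 0), (6, 1), (6, 2), (6, 3), (6, 4), (6, 5), (6, 6), (6, 7)]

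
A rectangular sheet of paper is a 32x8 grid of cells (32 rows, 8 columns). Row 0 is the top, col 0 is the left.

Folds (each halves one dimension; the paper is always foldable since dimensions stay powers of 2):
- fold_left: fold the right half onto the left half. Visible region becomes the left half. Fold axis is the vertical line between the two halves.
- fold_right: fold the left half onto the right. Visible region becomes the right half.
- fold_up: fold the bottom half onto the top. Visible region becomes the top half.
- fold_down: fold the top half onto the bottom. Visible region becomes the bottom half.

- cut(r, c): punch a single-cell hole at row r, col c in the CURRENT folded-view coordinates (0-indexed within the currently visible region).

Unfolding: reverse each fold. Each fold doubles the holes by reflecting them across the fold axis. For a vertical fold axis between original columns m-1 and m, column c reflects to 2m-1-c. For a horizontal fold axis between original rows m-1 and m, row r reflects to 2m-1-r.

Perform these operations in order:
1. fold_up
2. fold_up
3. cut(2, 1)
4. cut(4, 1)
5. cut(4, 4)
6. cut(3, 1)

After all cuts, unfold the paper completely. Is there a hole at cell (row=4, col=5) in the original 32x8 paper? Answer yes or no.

Answer: no

Derivation:
Op 1 fold_up: fold axis h@16; visible region now rows[0,16) x cols[0,8) = 16x8
Op 2 fold_up: fold axis h@8; visible region now rows[0,8) x cols[0,8) = 8x8
Op 3 cut(2, 1): punch at orig (2,1); cuts so far [(2, 1)]; region rows[0,8) x cols[0,8) = 8x8
Op 4 cut(4, 1): punch at orig (4,1); cuts so far [(2, 1), (4, 1)]; region rows[0,8) x cols[0,8) = 8x8
Op 5 cut(4, 4): punch at orig (4,4); cuts so far [(2, 1), (4, 1), (4, 4)]; region rows[0,8) x cols[0,8) = 8x8
Op 6 cut(3, 1): punch at orig (3,1); cuts so far [(2, 1), (3, 1), (4, 1), (4, 4)]; region rows[0,8) x cols[0,8) = 8x8
Unfold 1 (reflect across h@8): 8 holes -> [(2, 1), (3, 1), (4, 1), (4, 4), (11, 1), (11, 4), (12, 1), (13, 1)]
Unfold 2 (reflect across h@16): 16 holes -> [(2, 1), (3, 1), (4, 1), (4, 4), (11, 1), (11, 4), (12, 1), (13, 1), (18, 1), (19, 1), (20, 1), (20, 4), (27, 1), (27, 4), (28, 1), (29, 1)]
Holes: [(2, 1), (3, 1), (4, 1), (4, 4), (11, 1), (11, 4), (12, 1), (13, 1), (18, 1), (19, 1), (20, 1), (20, 4), (27, 1), (27, 4), (28, 1), (29, 1)]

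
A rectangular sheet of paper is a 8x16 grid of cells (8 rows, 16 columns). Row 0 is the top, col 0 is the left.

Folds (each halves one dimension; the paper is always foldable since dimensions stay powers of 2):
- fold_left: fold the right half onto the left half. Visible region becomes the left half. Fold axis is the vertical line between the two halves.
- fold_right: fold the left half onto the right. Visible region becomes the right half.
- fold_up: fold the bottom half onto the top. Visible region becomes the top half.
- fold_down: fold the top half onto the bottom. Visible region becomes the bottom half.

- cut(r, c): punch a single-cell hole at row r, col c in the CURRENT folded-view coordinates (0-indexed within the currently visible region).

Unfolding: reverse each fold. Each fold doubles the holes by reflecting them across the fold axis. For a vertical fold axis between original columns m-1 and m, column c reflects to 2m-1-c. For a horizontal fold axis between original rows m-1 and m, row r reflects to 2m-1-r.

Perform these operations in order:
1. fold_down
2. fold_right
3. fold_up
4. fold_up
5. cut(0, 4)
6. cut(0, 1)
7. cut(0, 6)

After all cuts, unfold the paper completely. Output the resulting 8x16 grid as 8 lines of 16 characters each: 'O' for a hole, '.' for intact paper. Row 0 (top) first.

Op 1 fold_down: fold axis h@4; visible region now rows[4,8) x cols[0,16) = 4x16
Op 2 fold_right: fold axis v@8; visible region now rows[4,8) x cols[8,16) = 4x8
Op 3 fold_up: fold axis h@6; visible region now rows[4,6) x cols[8,16) = 2x8
Op 4 fold_up: fold axis h@5; visible region now rows[4,5) x cols[8,16) = 1x8
Op 5 cut(0, 4): punch at orig (4,12); cuts so far [(4, 12)]; region rows[4,5) x cols[8,16) = 1x8
Op 6 cut(0, 1): punch at orig (4,9); cuts so far [(4, 9), (4, 12)]; region rows[4,5) x cols[8,16) = 1x8
Op 7 cut(0, 6): punch at orig (4,14); cuts so far [(4, 9), (4, 12), (4, 14)]; region rows[4,5) x cols[8,16) = 1x8
Unfold 1 (reflect across h@5): 6 holes -> [(4, 9), (4, 12), (4, 14), (5, 9), (5, 12), (5, 14)]
Unfold 2 (reflect across h@6): 12 holes -> [(4, 9), (4, 12), (4, 14), (5, 9), (5, 12), (5, 14), (6, 9), (6, 12), (6, 14), (7, 9), (7, 12), (7, 14)]
Unfold 3 (reflect across v@8): 24 holes -> [(4, 1), (4, 3), (4, 6), (4, 9), (4, 12), (4, 14), (5, 1), (5, 3), (5, 6), (5, 9), (5, 12), (5, 14), (6, 1), (6, 3), (6, 6), (6, 9), (6, 12), (6, 14), (7, 1), (7, 3), (7, 6), (7, 9), (7, 12), (7, 14)]
Unfold 4 (reflect across h@4): 48 holes -> [(0, 1), (0, 3), (0, 6), (0, 9), (0, 12), (0, 14), (1, 1), (1, 3), (1, 6), (1, 9), (1, 12), (1, 14), (2, 1), (2, 3), (2, 6), (2, 9), (2, 12), (2, 14), (3, 1), (3, 3), (3, 6), (3, 9), (3, 12), (3, 14), (4, 1), (4, 3), (4, 6), (4, 9), (4, 12), (4, 14), (5, 1), (5, 3), (5, 6), (5, 9), (5, 12), (5, 14), (6, 1), (6, 3), (6, 6), (6, 9), (6, 12), (6, 14), (7, 1), (7, 3), (7, 6), (7, 9), (7, 12), (7, 14)]

Answer: .O.O..O..O..O.O.
.O.O..O..O..O.O.
.O.O..O..O..O.O.
.O.O..O..O..O.O.
.O.O..O..O..O.O.
.O.O..O..O..O.O.
.O.O..O..O..O.O.
.O.O..O..O..O.O.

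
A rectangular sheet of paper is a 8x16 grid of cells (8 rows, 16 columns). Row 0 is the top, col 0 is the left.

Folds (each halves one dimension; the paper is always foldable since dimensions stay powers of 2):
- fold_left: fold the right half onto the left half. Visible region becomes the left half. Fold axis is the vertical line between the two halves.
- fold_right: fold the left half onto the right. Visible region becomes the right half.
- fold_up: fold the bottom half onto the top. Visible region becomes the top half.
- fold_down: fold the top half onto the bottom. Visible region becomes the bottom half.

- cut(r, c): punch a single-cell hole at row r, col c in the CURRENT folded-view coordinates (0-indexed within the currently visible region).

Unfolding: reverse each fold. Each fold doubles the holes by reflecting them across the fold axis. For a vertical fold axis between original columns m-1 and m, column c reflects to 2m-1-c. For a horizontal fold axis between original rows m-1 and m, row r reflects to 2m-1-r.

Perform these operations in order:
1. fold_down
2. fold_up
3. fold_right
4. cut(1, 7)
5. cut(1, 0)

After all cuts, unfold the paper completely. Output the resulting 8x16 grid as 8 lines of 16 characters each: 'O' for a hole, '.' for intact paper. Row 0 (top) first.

Op 1 fold_down: fold axis h@4; visible region now rows[4,8) x cols[0,16) = 4x16
Op 2 fold_up: fold axis h@6; visible region now rows[4,6) x cols[0,16) = 2x16
Op 3 fold_right: fold axis v@8; visible region now rows[4,6) x cols[8,16) = 2x8
Op 4 cut(1, 7): punch at orig (5,15); cuts so far [(5, 15)]; region rows[4,6) x cols[8,16) = 2x8
Op 5 cut(1, 0): punch at orig (5,8); cuts so far [(5, 8), (5, 15)]; region rows[4,6) x cols[8,16) = 2x8
Unfold 1 (reflect across v@8): 4 holes -> [(5, 0), (5, 7), (5, 8), (5, 15)]
Unfold 2 (reflect across h@6): 8 holes -> [(5, 0), (5, 7), (5, 8), (5, 15), (6, 0), (6, 7), (6, 8), (6, 15)]
Unfold 3 (reflect across h@4): 16 holes -> [(1, 0), (1, 7), (1, 8), (1, 15), (2, 0), (2, 7), (2, 8), (2, 15), (5, 0), (5, 7), (5, 8), (5, 15), (6, 0), (6, 7), (6, 8), (6, 15)]

Answer: ................
O......OO......O
O......OO......O
................
................
O......OO......O
O......OO......O
................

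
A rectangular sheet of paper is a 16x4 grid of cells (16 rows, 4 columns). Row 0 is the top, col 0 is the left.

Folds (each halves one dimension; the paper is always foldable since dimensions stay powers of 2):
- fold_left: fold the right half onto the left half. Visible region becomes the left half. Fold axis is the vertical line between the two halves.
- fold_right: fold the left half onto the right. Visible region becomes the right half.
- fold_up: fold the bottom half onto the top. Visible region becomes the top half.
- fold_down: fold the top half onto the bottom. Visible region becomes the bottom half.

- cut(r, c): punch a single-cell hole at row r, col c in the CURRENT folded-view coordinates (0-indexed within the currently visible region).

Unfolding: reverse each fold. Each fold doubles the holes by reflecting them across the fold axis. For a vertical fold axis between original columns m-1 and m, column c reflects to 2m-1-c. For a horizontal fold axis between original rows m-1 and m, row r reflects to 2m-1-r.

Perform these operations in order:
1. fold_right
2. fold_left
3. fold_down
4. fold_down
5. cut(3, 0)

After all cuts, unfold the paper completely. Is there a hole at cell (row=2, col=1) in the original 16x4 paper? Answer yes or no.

Op 1 fold_right: fold axis v@2; visible region now rows[0,16) x cols[2,4) = 16x2
Op 2 fold_left: fold axis v@3; visible region now rows[0,16) x cols[2,3) = 16x1
Op 3 fold_down: fold axis h@8; visible region now rows[8,16) x cols[2,3) = 8x1
Op 4 fold_down: fold axis h@12; visible region now rows[12,16) x cols[2,3) = 4x1
Op 5 cut(3, 0): punch at orig (15,2); cuts so far [(15, 2)]; region rows[12,16) x cols[2,3) = 4x1
Unfold 1 (reflect across h@12): 2 holes -> [(8, 2), (15, 2)]
Unfold 2 (reflect across h@8): 4 holes -> [(0, 2), (7, 2), (8, 2), (15, 2)]
Unfold 3 (reflect across v@3): 8 holes -> [(0, 2), (0, 3), (7, 2), (7, 3), (8, 2), (8, 3), (15, 2), (15, 3)]
Unfold 4 (reflect across v@2): 16 holes -> [(0, 0), (0, 1), (0, 2), (0, 3), (7, 0), (7, 1), (7, 2), (7, 3), (8, 0), (8, 1), (8, 2), (8, 3), (15, 0), (15, 1), (15, 2), (15, 3)]
Holes: [(0, 0), (0, 1), (0, 2), (0, 3), (7, 0), (7, 1), (7, 2), (7, 3), (8, 0), (8, 1), (8, 2), (8, 3), (15, 0), (15, 1), (15, 2), (15, 3)]

Answer: no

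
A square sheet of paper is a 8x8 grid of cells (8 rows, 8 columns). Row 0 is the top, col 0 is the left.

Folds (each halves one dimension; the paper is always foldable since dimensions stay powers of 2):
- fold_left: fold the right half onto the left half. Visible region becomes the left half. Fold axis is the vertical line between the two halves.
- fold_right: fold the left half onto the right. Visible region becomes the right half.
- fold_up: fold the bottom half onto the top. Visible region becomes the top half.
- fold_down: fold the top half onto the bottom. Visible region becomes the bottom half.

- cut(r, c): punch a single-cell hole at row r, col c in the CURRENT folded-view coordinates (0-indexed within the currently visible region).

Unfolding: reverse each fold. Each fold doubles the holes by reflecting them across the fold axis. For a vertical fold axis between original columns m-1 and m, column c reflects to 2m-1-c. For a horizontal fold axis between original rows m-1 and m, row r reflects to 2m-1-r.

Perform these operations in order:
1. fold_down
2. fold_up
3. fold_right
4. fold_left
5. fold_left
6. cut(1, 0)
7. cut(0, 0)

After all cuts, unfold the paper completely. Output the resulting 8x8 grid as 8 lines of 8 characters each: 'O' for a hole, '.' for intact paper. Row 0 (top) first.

Answer: OOOOOOOO
OOOOOOOO
OOOOOOOO
OOOOOOOO
OOOOOOOO
OOOOOOOO
OOOOOOOO
OOOOOOOO

Derivation:
Op 1 fold_down: fold axis h@4; visible region now rows[4,8) x cols[0,8) = 4x8
Op 2 fold_up: fold axis h@6; visible region now rows[4,6) x cols[0,8) = 2x8
Op 3 fold_right: fold axis v@4; visible region now rows[4,6) x cols[4,8) = 2x4
Op 4 fold_left: fold axis v@6; visible region now rows[4,6) x cols[4,6) = 2x2
Op 5 fold_left: fold axis v@5; visible region now rows[4,6) x cols[4,5) = 2x1
Op 6 cut(1, 0): punch at orig (5,4); cuts so far [(5, 4)]; region rows[4,6) x cols[4,5) = 2x1
Op 7 cut(0, 0): punch at orig (4,4); cuts so far [(4, 4), (5, 4)]; region rows[4,6) x cols[4,5) = 2x1
Unfold 1 (reflect across v@5): 4 holes -> [(4, 4), (4, 5), (5, 4), (5, 5)]
Unfold 2 (reflect across v@6): 8 holes -> [(4, 4), (4, 5), (4, 6), (4, 7), (5, 4), (5, 5), (5, 6), (5, 7)]
Unfold 3 (reflect across v@4): 16 holes -> [(4, 0), (4, 1), (4, 2), (4, 3), (4, 4), (4, 5), (4, 6), (4, 7), (5, 0), (5, 1), (5, 2), (5, 3), (5, 4), (5, 5), (5, 6), (5, 7)]
Unfold 4 (reflect across h@6): 32 holes -> [(4, 0), (4, 1), (4, 2), (4, 3), (4, 4), (4, 5), (4, 6), (4, 7), (5, 0), (5, 1), (5, 2), (5, 3), (5, 4), (5, 5), (5, 6), (5, 7), (6, 0), (6, 1), (6, 2), (6, 3), (6, 4), (6, 5), (6, 6), (6, 7), (7, 0), (7, 1), (7, 2), (7, 3), (7, 4), (7, 5), (7, 6), (7, 7)]
Unfold 5 (reflect across h@4): 64 holes -> [(0, 0), (0, 1), (0, 2), (0, 3), (0, 4), (0, 5), (0, 6), (0, 7), (1, 0), (1, 1), (1, 2), (1, 3), (1, 4), (1, 5), (1, 6), (1, 7), (2, 0), (2, 1), (2, 2), (2, 3), (2, 4), (2, 5), (2, 6), (2, 7), (3, 0), (3, 1), (3, 2), (3, 3), (3, 4), (3, 5), (3, 6), (3, 7), (4, 0), (4, 1), (4, 2), (4, 3), (4, 4), (4, 5), (4, 6), (4, 7), (5, 0), (5, 1), (5, 2), (5, 3), (5, 4), (5, 5), (5, 6), (5, 7), (6, 0), (6, 1), (6, 2), (6, 3), (6, 4), (6, 5), (6, 6), (6, 7), (7, 0), (7, 1), (7, 2), (7, 3), (7, 4), (7, 5), (7, 6), (7, 7)]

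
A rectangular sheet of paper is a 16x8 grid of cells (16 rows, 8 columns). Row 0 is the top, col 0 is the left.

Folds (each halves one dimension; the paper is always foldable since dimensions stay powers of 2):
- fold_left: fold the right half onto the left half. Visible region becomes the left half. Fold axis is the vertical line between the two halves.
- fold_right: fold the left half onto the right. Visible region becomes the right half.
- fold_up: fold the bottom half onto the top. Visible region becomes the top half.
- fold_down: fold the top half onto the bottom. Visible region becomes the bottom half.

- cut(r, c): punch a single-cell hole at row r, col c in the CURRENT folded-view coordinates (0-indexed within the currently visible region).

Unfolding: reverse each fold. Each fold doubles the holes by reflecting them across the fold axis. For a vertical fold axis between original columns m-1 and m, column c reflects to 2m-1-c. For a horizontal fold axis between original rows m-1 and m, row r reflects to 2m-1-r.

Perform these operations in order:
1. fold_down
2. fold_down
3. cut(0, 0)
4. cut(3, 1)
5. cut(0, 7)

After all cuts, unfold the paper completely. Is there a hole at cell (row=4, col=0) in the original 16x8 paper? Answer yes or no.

Answer: yes

Derivation:
Op 1 fold_down: fold axis h@8; visible region now rows[8,16) x cols[0,8) = 8x8
Op 2 fold_down: fold axis h@12; visible region now rows[12,16) x cols[0,8) = 4x8
Op 3 cut(0, 0): punch at orig (12,0); cuts so far [(12, 0)]; region rows[12,16) x cols[0,8) = 4x8
Op 4 cut(3, 1): punch at orig (15,1); cuts so far [(12, 0), (15, 1)]; region rows[12,16) x cols[0,8) = 4x8
Op 5 cut(0, 7): punch at orig (12,7); cuts so far [(12, 0), (12, 7), (15, 1)]; region rows[12,16) x cols[0,8) = 4x8
Unfold 1 (reflect across h@12): 6 holes -> [(8, 1), (11, 0), (11, 7), (12, 0), (12, 7), (15, 1)]
Unfold 2 (reflect across h@8): 12 holes -> [(0, 1), (3, 0), (3, 7), (4, 0), (4, 7), (7, 1), (8, 1), (11, 0), (11, 7), (12, 0), (12, 7), (15, 1)]
Holes: [(0, 1), (3, 0), (3, 7), (4, 0), (4, 7), (7, 1), (8, 1), (11, 0), (11, 7), (12, 0), (12, 7), (15, 1)]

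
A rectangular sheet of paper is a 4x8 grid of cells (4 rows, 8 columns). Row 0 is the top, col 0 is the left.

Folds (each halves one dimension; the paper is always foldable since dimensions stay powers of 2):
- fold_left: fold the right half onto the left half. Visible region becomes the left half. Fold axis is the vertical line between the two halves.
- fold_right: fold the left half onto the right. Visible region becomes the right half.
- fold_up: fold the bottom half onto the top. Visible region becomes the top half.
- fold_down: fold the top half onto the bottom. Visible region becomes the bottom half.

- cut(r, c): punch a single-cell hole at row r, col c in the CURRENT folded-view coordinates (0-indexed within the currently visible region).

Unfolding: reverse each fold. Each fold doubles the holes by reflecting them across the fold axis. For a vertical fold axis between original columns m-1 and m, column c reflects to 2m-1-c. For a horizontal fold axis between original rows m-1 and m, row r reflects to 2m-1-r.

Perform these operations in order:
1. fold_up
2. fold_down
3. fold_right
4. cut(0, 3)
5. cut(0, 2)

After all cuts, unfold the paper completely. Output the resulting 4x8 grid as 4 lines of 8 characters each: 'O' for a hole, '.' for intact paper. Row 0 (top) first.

Answer: OO....OO
OO....OO
OO....OO
OO....OO

Derivation:
Op 1 fold_up: fold axis h@2; visible region now rows[0,2) x cols[0,8) = 2x8
Op 2 fold_down: fold axis h@1; visible region now rows[1,2) x cols[0,8) = 1x8
Op 3 fold_right: fold axis v@4; visible region now rows[1,2) x cols[4,8) = 1x4
Op 4 cut(0, 3): punch at orig (1,7); cuts so far [(1, 7)]; region rows[1,2) x cols[4,8) = 1x4
Op 5 cut(0, 2): punch at orig (1,6); cuts so far [(1, 6), (1, 7)]; region rows[1,2) x cols[4,8) = 1x4
Unfold 1 (reflect across v@4): 4 holes -> [(1, 0), (1, 1), (1, 6), (1, 7)]
Unfold 2 (reflect across h@1): 8 holes -> [(0, 0), (0, 1), (0, 6), (0, 7), (1, 0), (1, 1), (1, 6), (1, 7)]
Unfold 3 (reflect across h@2): 16 holes -> [(0, 0), (0, 1), (0, 6), (0, 7), (1, 0), (1, 1), (1, 6), (1, 7), (2, 0), (2, 1), (2, 6), (2, 7), (3, 0), (3, 1), (3, 6), (3, 7)]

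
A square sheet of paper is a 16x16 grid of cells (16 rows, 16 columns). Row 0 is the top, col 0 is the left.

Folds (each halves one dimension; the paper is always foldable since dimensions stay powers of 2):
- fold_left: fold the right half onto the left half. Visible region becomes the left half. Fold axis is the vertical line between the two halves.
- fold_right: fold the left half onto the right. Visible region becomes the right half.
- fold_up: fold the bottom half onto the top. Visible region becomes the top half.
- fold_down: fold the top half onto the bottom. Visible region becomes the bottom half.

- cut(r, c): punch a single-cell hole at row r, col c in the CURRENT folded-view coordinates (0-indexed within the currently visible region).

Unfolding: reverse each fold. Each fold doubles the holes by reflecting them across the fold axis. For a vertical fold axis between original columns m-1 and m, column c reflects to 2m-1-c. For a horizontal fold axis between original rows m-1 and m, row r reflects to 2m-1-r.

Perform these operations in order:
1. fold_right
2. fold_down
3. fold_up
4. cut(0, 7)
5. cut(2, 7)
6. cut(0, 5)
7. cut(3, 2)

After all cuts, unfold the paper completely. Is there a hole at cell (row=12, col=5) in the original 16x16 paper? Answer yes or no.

Op 1 fold_right: fold axis v@8; visible region now rows[0,16) x cols[8,16) = 16x8
Op 2 fold_down: fold axis h@8; visible region now rows[8,16) x cols[8,16) = 8x8
Op 3 fold_up: fold axis h@12; visible region now rows[8,12) x cols[8,16) = 4x8
Op 4 cut(0, 7): punch at orig (8,15); cuts so far [(8, 15)]; region rows[8,12) x cols[8,16) = 4x8
Op 5 cut(2, 7): punch at orig (10,15); cuts so far [(8, 15), (10, 15)]; region rows[8,12) x cols[8,16) = 4x8
Op 6 cut(0, 5): punch at orig (8,13); cuts so far [(8, 13), (8, 15), (10, 15)]; region rows[8,12) x cols[8,16) = 4x8
Op 7 cut(3, 2): punch at orig (11,10); cuts so far [(8, 13), (8, 15), (10, 15), (11, 10)]; region rows[8,12) x cols[8,16) = 4x8
Unfold 1 (reflect across h@12): 8 holes -> [(8, 13), (8, 15), (10, 15), (11, 10), (12, 10), (13, 15), (15, 13), (15, 15)]
Unfold 2 (reflect across h@8): 16 holes -> [(0, 13), (0, 15), (2, 15), (3, 10), (4, 10), (5, 15), (7, 13), (7, 15), (8, 13), (8, 15), (10, 15), (11, 10), (12, 10), (13, 15), (15, 13), (15, 15)]
Unfold 3 (reflect across v@8): 32 holes -> [(0, 0), (0, 2), (0, 13), (0, 15), (2, 0), (2, 15), (3, 5), (3, 10), (4, 5), (4, 10), (5, 0), (5, 15), (7, 0), (7, 2), (7, 13), (7, 15), (8, 0), (8, 2), (8, 13), (8, 15), (10, 0), (10, 15), (11, 5), (11, 10), (12, 5), (12, 10), (13, 0), (13, 15), (15, 0), (15, 2), (15, 13), (15, 15)]
Holes: [(0, 0), (0, 2), (0, 13), (0, 15), (2, 0), (2, 15), (3, 5), (3, 10), (4, 5), (4, 10), (5, 0), (5, 15), (7, 0), (7, 2), (7, 13), (7, 15), (8, 0), (8, 2), (8, 13), (8, 15), (10, 0), (10, 15), (11, 5), (11, 10), (12, 5), (12, 10), (13, 0), (13, 15), (15, 0), (15, 2), (15, 13), (15, 15)]

Answer: yes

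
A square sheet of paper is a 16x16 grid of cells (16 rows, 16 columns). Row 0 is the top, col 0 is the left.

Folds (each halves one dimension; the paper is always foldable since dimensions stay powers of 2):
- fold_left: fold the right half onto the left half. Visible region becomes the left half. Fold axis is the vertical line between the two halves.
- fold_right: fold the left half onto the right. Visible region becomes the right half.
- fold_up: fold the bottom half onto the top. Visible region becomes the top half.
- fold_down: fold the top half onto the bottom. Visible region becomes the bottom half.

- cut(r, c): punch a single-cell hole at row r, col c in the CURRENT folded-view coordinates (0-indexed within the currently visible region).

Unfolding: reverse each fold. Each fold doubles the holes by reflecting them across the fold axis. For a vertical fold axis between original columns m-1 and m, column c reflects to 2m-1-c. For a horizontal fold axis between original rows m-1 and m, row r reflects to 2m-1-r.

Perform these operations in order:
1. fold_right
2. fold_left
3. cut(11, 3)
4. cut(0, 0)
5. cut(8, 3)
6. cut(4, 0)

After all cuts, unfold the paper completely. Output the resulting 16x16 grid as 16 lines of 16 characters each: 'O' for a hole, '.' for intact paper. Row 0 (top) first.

Op 1 fold_right: fold axis v@8; visible region now rows[0,16) x cols[8,16) = 16x8
Op 2 fold_left: fold axis v@12; visible region now rows[0,16) x cols[8,12) = 16x4
Op 3 cut(11, 3): punch at orig (11,11); cuts so far [(11, 11)]; region rows[0,16) x cols[8,12) = 16x4
Op 4 cut(0, 0): punch at orig (0,8); cuts so far [(0, 8), (11, 11)]; region rows[0,16) x cols[8,12) = 16x4
Op 5 cut(8, 3): punch at orig (8,11); cuts so far [(0, 8), (8, 11), (11, 11)]; region rows[0,16) x cols[8,12) = 16x4
Op 6 cut(4, 0): punch at orig (4,8); cuts so far [(0, 8), (4, 8), (8, 11), (11, 11)]; region rows[0,16) x cols[8,12) = 16x4
Unfold 1 (reflect across v@12): 8 holes -> [(0, 8), (0, 15), (4, 8), (4, 15), (8, 11), (8, 12), (11, 11), (11, 12)]
Unfold 2 (reflect across v@8): 16 holes -> [(0, 0), (0, 7), (0, 8), (0, 15), (4, 0), (4, 7), (4, 8), (4, 15), (8, 3), (8, 4), (8, 11), (8, 12), (11, 3), (11, 4), (11, 11), (11, 12)]

Answer: O......OO......O
................
................
................
O......OO......O
................
................
................
...OO......OO...
................
................
...OO......OO...
................
................
................
................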